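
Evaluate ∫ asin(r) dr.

r*asin(r) + sqrt(-r**2 + 1) + C

Use integration by parts with u = arcsin(r), dv = dr.
Then du = 1/sqrt(-r**2 + 1) dr.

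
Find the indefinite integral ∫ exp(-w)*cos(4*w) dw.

Let I denote the integral. Integrate by parts with u = cos(4*w), dv = exp(-w) dw, so v = -exp(-w): I = -exp(-w)*cos(4*w) − 4·∫ exp(-w)*sin(4*w) dw.
Apply parts again with u = sin(4*w), dv = exp(-w) dw: ∫ exp(-w)*sin(4*w) dw = -exp(-w)*sin(4*w) + 4·I. Substituting back brings back I: I = 4*exp(-w)*sin(4*w) - exp(-w)*cos(4*w) − 16·I.
Solving for I: (1 + 16)·I equals the remaining terms, so I = (1/17)·(4*exp(-w)*sin(4*w) - exp(-w)*cos(4*w)).

4*exp(-w)*sin(4*w)/17 - exp(-w)*cos(4*w)/17 + C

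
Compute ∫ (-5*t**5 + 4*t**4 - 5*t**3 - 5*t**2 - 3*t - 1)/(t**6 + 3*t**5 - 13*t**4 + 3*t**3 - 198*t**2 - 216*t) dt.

Factor the denominator: t*(t - 4)*(t + 1)*(t + 6)*(t**2 + 9).
Partial-fraction decomposition: -(27503*t - 89763)/(33750*(t**2 + 9)) - 44981/(13500*(t + 6)) + 11/(250*(t + 1)) - 4509/(5000*(t - 4)) + 1/(216*t).
Integrate each term; A/(t−a) gives A·log|t−a|; the (Bt+D)/(t²+p²) term gives a log and an atan.

log(t)/216 - 4509*log(t - 4)/5000 + 11*log(t + 1)/250 - 44981*log(t + 6)/13500 - 27503*log(t**2 + 9)/67500 + 29921*atan(t/3)/33750 + C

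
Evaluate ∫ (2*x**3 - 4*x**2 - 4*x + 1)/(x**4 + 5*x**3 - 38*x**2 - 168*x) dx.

-log(x)/168 + 53*log(x - 6)/156 - 35*log(x + 4)/24 + 853*log(x + 7)/273 + C

Factor the denominator: x*(x - 6)*(x + 4)*(x + 7).
Partial-fraction decomposition: 853/(273*(x + 7)) - 35/(24*(x + 4)) + 53/(156*(x - 6)) - 1/(168*x).
Integrate each term: A/(x−a) contributes A·log|x−a|.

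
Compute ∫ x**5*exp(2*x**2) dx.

Let u = x², du = 2x dx; rewrite as (1/2)∫ u^2·exp(2u) du.
Now integrate by parts 2 times.

(2*x**4 - 2*x**2 + 1)*exp(2*x**2)/8 + C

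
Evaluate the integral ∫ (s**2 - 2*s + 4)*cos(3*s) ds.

Use integration by parts with u = s**2 - 2*s + 4, dv = cos(3*s) ds, so v = sin(3*s)/3.
Apply parts 2 times (tabular method): alternate signs, differentiate u down to 0, integrate dv up.

s**2*sin(3*s)/3 - 2*s*sin(3*s)/3 + 2*s*cos(3*s)/9 + 34*sin(3*s)/27 - 2*cos(3*s)/9 + C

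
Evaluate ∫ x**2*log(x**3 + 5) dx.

Let u = x**3 + 5, so du = (3*x**2) dx.
The integral becomes (1/3)·∫ log(u) du; integrate by parts with u′=log(u), dv′=du.

x**3*log(x**3 + 5)/3 - x**3/3 + 5*log(x**3 + 5)/3 + C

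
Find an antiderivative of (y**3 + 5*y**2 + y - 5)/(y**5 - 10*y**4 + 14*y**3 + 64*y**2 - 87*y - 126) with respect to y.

295*log(y - 7)/576 - 11*log(y - 3)/20 + log(y + 1)/64 + log(y + 2)/45 + 7/(8*y - 24) + C

Factor the denominator: (y - 7)*(y - 3)**2*(y + 1)*(y + 2).
Partial-fraction decomposition: 1/(45*(y + 2)) + 1/(64*(y + 1)) - 11/(20*(y - 3)) - 7/(8*(y - 3)**2) + 295/(576*(y - 7)).
Integrate each term; A/(y−a) gives A·log|y−a|; A/(y−a)² gives −A/(y−a).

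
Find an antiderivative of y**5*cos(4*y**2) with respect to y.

Let u = y², du = 2y dy; rewrite as (1/2)∫ u^2·cos(4u) du.
Now integrate by parts 2 times.

y**4*sin(4*y**2)/8 + y**2*cos(4*y**2)/16 - sin(4*y**2)/64 + C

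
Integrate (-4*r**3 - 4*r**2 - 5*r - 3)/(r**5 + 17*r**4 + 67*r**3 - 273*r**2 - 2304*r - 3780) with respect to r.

-157*log(r - 5)/2904 - 7*log(r + 3)/24 - 9010*log(r + 6)/363 + 151*log(r + 7)/6 - 249/(11*r + 66) + C

Factor the denominator: (r - 5)*(r + 3)*(r + 6)**2*(r + 7).
Partial-fraction decomposition: 151/(6*(r + 7)) - 9010/(363*(r + 6)) + 249/(11*(r + 6)**2) - 7/(24*(r + 3)) - 157/(2904*(r - 5)).
Integrate each term; A/(r−a) gives A·log|r−a|; A/(r−a)² gives −A/(r−a).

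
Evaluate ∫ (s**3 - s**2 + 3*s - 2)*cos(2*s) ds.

Use integration by parts with u = s**3 - s**2 + 3*s - 2, dv = cos(2*s) ds, so v = sin(2*s)/2.
Apply parts 3 times (tabular method): alternate signs, differentiate u down to 0, integrate dv up.

s**3*sin(2*s)/2 - s**2*sin(2*s)/2 + 3*s**2*cos(2*s)/4 + 3*s*sin(2*s)/4 - s*cos(2*s)/2 - 3*sin(2*s)/4 + 3*cos(2*s)/8 + C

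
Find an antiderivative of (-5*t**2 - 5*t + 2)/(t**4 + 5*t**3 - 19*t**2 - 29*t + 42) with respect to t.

Factor the denominator: (t - 3)*(t - 1)*(t + 2)*(t + 7).
Partial-fraction decomposition: 13/(25*(t + 7)) - 8/(75*(t + 2)) + 1/(6*(t - 1)) - 29/(50*(t - 3)).
Integrate each term: A/(t−a) contributes A·log|t−a|.

-29*log(t - 3)/50 + log(t - 1)/6 - 8*log(t + 2)/75 + 13*log(t + 7)/25 + C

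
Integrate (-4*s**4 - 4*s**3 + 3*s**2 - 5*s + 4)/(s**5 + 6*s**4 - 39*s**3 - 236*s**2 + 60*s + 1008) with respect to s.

-2983*log(s - 6)/2340 + log(s - 2)/12 - 17*log(s + 3)/18 + 58*log(s + 4)/15 - 149*log(s + 7)/26 + C

Factor the denominator: (s - 6)*(s - 2)*(s + 3)*(s + 4)*(s + 7).
Partial-fraction decomposition: -149/(26*(s + 7)) + 58/(15*(s + 4)) - 17/(18*(s + 3)) + 1/(12*(s - 2)) - 2983/(2340*(s - 6)).
Integrate each term: A/(s−a) contributes A·log|s−a|.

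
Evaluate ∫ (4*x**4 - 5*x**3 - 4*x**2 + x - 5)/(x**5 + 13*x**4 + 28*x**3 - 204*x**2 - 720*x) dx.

Factor the denominator: x*(x - 4)*(x + 5)*(x + 6)**2.
Partial-fraction decomposition: -28433/(450*(x + 6)) - 6109/(60*(x + 6)**2) + 67/(x + 5) + 71/(400*(x - 4)) + 1/(144*x).
Integrate each term; A/(x−a) gives A·log|x−a|; A/(x−a)² gives −A/(x−a).

log(x)/144 + 71*log(x - 4)/400 + 67*log(x + 5) - 28433*log(x + 6)/450 + 6109/(60*x + 360) + C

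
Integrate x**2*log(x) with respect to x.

Use integration by parts with u = log(x), dv = x**2 dx.
Then du = 1/x dx and v = x**3/3.

x**3*log(x)/3 - x**3/9 + C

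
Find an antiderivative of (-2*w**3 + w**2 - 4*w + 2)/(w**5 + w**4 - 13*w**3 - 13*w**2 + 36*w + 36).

Factor the denominator: (w - 3)*(w - 2)*(w + 1)*(w + 2)*(w + 3).
Partial-fraction decomposition: 77/(60*(w + 3)) - 3/(2*(w + 2)) + 3/(8*(w + 1)) + 3/(10*(w - 2)) - 11/(24*(w - 3)).
Integrate each term: A/(w−a) contributes A·log|w−a|.

-11*log(w - 3)/24 + 3*log(w - 2)/10 + 3*log(w + 1)/8 - 3*log(w + 2)/2 + 77*log(w + 3)/60 + C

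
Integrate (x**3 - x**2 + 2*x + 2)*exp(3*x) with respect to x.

(9*x**3 - 18*x**2 + 30*x + 8)*exp(3*x)/27 + C

Use integration by parts with u = x**3 - x**2 + 2*x + 2, dv = exp(3*x) dx, so v = exp(3*x)/3.
Apply parts 3 times (tabular method): alternate signs, differentiate u down to 0, integrate dv up.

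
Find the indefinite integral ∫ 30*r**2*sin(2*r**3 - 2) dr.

Let u = 2*r**3 - 2, so du = (6*r**2) dr.
Rewriting, the integral becomes 5·∫ sin(u) du = 5·-cos(u).
Substituting back, u = 2*r**3 - 2.

-5*cos(2*r**3 - 2) + C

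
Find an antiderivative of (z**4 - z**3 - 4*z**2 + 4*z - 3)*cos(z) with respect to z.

z**4*sin(z) - z**3*sin(z) + 4*z**3*cos(z) - 16*z**2*sin(z) - 3*z**2*cos(z) + 10*z*sin(z) - 32*z*cos(z) + 29*sin(z) + 10*cos(z) + C

Use integration by parts with u = z**4 - z**3 - 4*z**2 + 4*z - 3, dv = cos(z) dz, so v = sin(z).
Apply parts 4 times (tabular method): alternate signs, differentiate u down to 0, integrate dv up.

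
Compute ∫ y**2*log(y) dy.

y**3*log(y)/3 - y**3/9 + C

Use integration by parts with u = log(y), dv = y**2 dy.
Then du = 1/y dy and v = y**3/3.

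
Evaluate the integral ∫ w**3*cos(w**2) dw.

w**2*sin(w**2)/2 + cos(w**2)/2 + C

Let u = w², du = 2w dw; rewrite as (1/2)∫ u^1·cos(1u) du.
Now integrate by parts 1 time.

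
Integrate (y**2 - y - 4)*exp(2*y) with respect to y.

(y**2 - 2*y - 3)*exp(2*y)/2 + C

Use integration by parts with u = y**2 - y - 4, dv = exp(2*y) dy, so v = exp(2*y)/2.
Apply parts 2 times (tabular method): alternate signs, differentiate u down to 0, integrate dv up.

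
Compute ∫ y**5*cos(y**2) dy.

Let u = y², du = 2y dy; rewrite as (1/2)∫ u^2·cos(1u) du.
Now integrate by parts 2 times.

y**4*sin(y**2)/2 + y**2*cos(y**2) - sin(y**2) + C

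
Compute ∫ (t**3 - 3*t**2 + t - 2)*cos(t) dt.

Use integration by parts with u = t**3 - 3*t**2 + t - 2, dv = cos(t) dt, so v = sin(t).
Apply parts 3 times (tabular method): alternate signs, differentiate u down to 0, integrate dv up.

t**3*sin(t) - 3*t**2*sin(t) + 3*t**2*cos(t) - 5*t*sin(t) - 6*t*cos(t) + 4*sin(t) - 5*cos(t) + C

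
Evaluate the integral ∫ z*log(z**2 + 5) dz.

Let u = z**2 + 5, so du = (2*z) dz.
The integral becomes (1/2)·∫ log(u) du; integrate by parts with u′=log(u), dv′=du.

z**2*log(z**2 + 5)/2 - z**2/2 + 5*log(z**2 + 5)/2 + C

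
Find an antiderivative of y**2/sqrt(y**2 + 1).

y*sqrt(y**2 + 1)/2 - log(y + sqrt(y**2 + 1))/2 + C

Substitute y = tan(θ), so dy = sec(θ)^2 dθ and the radical becomes sqrt(y**2 + 1) = sec(θ) by the Pythagorean identity.
Integrate the resulting trig expression in θ, then back-substitute tan(θ) = y, sec(θ) = sqrt(y**2 + 1) (absorbing any constant into C).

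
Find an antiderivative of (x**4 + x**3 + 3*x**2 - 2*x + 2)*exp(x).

(x**4 - 3*x**3 + 12*x**2 - 26*x + 28)*exp(x) + C

Use integration by parts with u = x**4 + x**3 + 3*x**2 - 2*x + 2, dv = exp(x) dx, so v = exp(x).
Apply parts 4 times (tabular method): alternate signs, differentiate u down to 0, integrate dv up.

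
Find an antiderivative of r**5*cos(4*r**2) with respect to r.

r**4*sin(4*r**2)/8 + r**2*cos(4*r**2)/16 - sin(4*r**2)/64 + C

Let u = r², du = 2r dr; rewrite as (1/2)∫ u^2·cos(4u) du.
Now integrate by parts 2 times.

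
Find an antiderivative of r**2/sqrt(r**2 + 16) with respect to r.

Substitute r = 4·tan(θ), so dr = 4·sec(θ)^2 dθ and the radical becomes sqrt(r**2 + 16) = 4·sec(θ) by the Pythagorean identity.
Integrate the resulting trig expression in θ, then back-substitute tan(θ) = r/4, sec(θ) = sqrt(r**2 + 16)/4 (absorbing any constant into C).

r*sqrt(r**2 + 16)/2 - 8*log(r + sqrt(r**2 + 16)) + C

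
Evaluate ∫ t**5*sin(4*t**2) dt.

-t**4*cos(4*t**2)/8 + t**2*sin(4*t**2)/16 + cos(4*t**2)/64 + C

Let u = t², du = 2t dt; rewrite as (1/2)∫ u^2·sin(4u) du.
Now integrate by parts 2 times.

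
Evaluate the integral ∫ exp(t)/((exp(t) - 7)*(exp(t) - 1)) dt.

Let u = e^t, du = e^t dt.
The integral becomes ∫ du/((u-1)(u-7)); decompose into partial fractions.

log(exp(t) - 7)/6 - log(exp(t) - 1)/6 + C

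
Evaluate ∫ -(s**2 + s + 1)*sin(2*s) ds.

s**2*cos(2*s)/2 - s*sin(2*s)/2 + s*cos(2*s)/2 - sin(2*s)/4 + cos(2*s)/4 + C

Use integration by parts with u = s**2 + s + 1, dv = -sin(2*s) ds, so v = cos(2*s)/2.
Apply parts 2 times (tabular method): alternate signs, differentiate u down to 0, integrate dv up.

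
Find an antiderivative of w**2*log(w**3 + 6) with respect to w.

Let u = w**3 + 6, so du = (3*w**2) dw.
The integral becomes (1/3)·∫ log(u) du; integrate by parts with u′=log(u), dv′=du.

w**3*log(w**3 + 6)/3 - w**3/3 + 2*log(w**3 + 6) + C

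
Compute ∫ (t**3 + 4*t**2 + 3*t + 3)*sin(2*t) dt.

-t**3*cos(2*t)/2 + 3*t**2*sin(2*t)/4 - 2*t**2*cos(2*t) + 2*t*sin(2*t) - 3*t*cos(2*t)/4 + 3*sin(2*t)/8 - cos(2*t)/2 + C

Use integration by parts with u = t**3 + 4*t**2 + 3*t + 3, dv = sin(2*t) dt, so v = -cos(2*t)/2.
Apply parts 3 times (tabular method): alternate signs, differentiate u down to 0, integrate dv up.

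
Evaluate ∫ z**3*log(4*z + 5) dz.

Use integration by parts with u = log(4*z + 5), dv = z**3 dz.
Then du = 4/(4*z + 5) dz and v = z**4/4.

z**4*log(4*z + 5)/4 - z**4/16 + 5*z**3/48 - 25*z**2/128 + 125*z/256 - 625*log(4*z + 5)/1024 + C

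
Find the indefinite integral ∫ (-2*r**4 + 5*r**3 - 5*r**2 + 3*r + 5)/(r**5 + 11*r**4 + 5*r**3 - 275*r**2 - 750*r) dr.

-log(r)/150 - 73*log(r - 5)/550 + 567*log(r + 5)/10 - 3865*log(r + 6)/66 + 201/(5*r + 25) + C

Factor the denominator: r*(r - 5)*(r + 5)**2*(r + 6).
Partial-fraction decomposition: -3865/(66*(r + 6)) + 567/(10*(r + 5)) - 201/(5*(r + 5)**2) - 73/(550*(r - 5)) - 1/(150*r).
Integrate each term; A/(r−a) gives A·log|r−a|; A/(r−a)² gives −A/(r−a).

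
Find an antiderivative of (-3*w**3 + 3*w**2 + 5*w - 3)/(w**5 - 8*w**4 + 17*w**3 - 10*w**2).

Factor the denominator: w**2*(w - 5)*(w - 2)*(w - 1).
Partial-fraction decomposition: 1/(2*(w - 1)) + 5/(12*(w - 2)) - 139/(150*(w - 5)) + 1/(100*w) + 3/(10*w**2).
Integrate each term; A/(w−a) gives A·log|w−a|; A/(w−a)² gives −A/(w−a).

log(w)/100 - 139*log(w - 5)/150 + 5*log(w - 2)/12 + log(w - 1)/2 - 3/(10*w) + C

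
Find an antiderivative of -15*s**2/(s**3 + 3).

-5*log(s**3 + 3) + C

Let u = s**3 + 3, so du = (3*s**2) ds.
Rewriting, the integral becomes -5·∫ 1/u du = -5·log(u).
Substituting back, u = s**3 + 3.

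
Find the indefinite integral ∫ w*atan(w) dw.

w**2*atan(w)/2 - w/2 + atan(w)/2 + C

Use integration by parts with u = arctan(w), dv = w dw.
Then du = 1/(w**2 + 1) dw.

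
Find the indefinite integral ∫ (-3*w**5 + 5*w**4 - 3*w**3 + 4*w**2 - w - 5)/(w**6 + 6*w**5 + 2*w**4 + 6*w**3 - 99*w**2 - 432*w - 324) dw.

-377*log(w - 3)/3240 - 11*log(w + 1)/200 + 213*log(w + 2)/260 - 30601*log(w + 6)/8100 + 1141*log(w**2 + 9)/17550 + 4417*atan(w/3)/5850 + C

Factor the denominator: (w - 3)*(w + 1)*(w + 2)*(w + 6)*(w**2 + 9).
Partial-fraction decomposition: 7*(326*w + 5679)/(17550*(w**2 + 9)) - 30601/(8100*(w + 6)) + 213/(260*(w + 2)) - 11/(200*(w + 1)) - 377/(3240*(w - 3)).
Integrate each term; A/(w−a) gives A·log|w−a|; the (Bw+D)/(w²+p²) term gives a log and an atan.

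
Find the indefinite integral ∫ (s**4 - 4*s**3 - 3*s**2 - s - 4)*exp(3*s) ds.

Use integration by parts with u = s**4 - 4*s**3 - 3*s**2 - s - 4, dv = exp(3*s) ds, so v = exp(3*s)/3.
Apply parts 4 times (tabular method): alternate signs, differentiate u down to 0, integrate dv up.

(27*s**4 - 144*s**3 + 63*s**2 - 69*s - 85)*exp(3*s)/81 + C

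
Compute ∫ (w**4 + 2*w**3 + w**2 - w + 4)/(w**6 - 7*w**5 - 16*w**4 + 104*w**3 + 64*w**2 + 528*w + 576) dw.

4707*log(w - 6)/98000 + log(w + 1)/147 - 19*log(w + 4)/750 - 59*log(w**2 + 4)/4000 - 3*atan(w/2)/500 - 881/(1400*w - 8400) + C

Factor the denominator: (w - 6)**2*(w + 1)*(w + 4)*(w**2 + 4).
Partial-fraction decomposition: -(59*w + 24)/(2000*(w**2 + 4)) - 19/(750*(w + 4)) + 1/(147*(w + 1)) + 4707/(98000*(w - 6)) + 881/(1400*(w - 6)**2).
Integrate each term; A/(w−a) gives A·log|w−a|; the (Bw+D)/(w²+p²) term gives a log and an atan.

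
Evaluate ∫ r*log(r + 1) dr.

Use integration by parts with u = log(r + 1), dv = r dr.
Then du = 1/(r + 1) dr and v = r**2/2.

r**2*log(r + 1)/2 - r**2/4 + r/2 - log(r + 1)/2 + C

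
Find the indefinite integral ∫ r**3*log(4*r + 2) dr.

r**4*log(4*r + 2)/4 - r**4/16 + r**3/24 - r**2/32 + r/32 - log(2*r + 1)/64 + C

Use integration by parts with u = log(4*r + 2), dv = r**3 dr.
Then du = 4/(4*r + 2) dr and v = r**4/4.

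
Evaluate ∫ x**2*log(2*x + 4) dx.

x**3*log(2*x + 4)/3 - x**3/9 + x**2/3 - 4*x/3 + 8*log(x + 2)/3 + C

Use integration by parts with u = log(2*x + 4), dv = x**2 dx.
Then du = 2/(2*x + 4) dx and v = x**3/3.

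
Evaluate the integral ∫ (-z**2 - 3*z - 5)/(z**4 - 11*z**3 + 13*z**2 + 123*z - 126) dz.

Factor the denominator: (z - 7)*(z - 6)*(z - 1)*(z + 3).
Partial-fraction decomposition: 1/(72*(z + 3)) - 3/(40*(z - 1)) + 59/(45*(z - 6)) - 5/(4*(z - 7)).
Integrate each term: A/(z−a) contributes A·log|z−a|.

-5*log(z - 7)/4 + 59*log(z - 6)/45 - 3*log(z - 1)/40 + log(z + 3)/72 + C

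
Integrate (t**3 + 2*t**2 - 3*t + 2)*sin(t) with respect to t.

Use integration by parts with u = t**3 + 2*t**2 - 3*t + 2, dv = sin(t) dt, so v = -cos(t).
Apply parts 3 times (tabular method): alternate signs, differentiate u down to 0, integrate dv up.

-t**3*cos(t) + 3*t**2*sin(t) - 2*t**2*cos(t) + 4*t*sin(t) + 9*t*cos(t) - 9*sin(t) + 2*cos(t) + C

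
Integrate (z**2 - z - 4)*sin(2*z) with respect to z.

Use integration by parts with u = z**2 - z - 4, dv = sin(2*z) dz, so v = -cos(2*z)/2.
Apply parts 2 times (tabular method): alternate signs, differentiate u down to 0, integrate dv up.

-z**2*cos(2*z)/2 + z*sin(2*z)/2 + z*cos(2*z)/2 - sin(2*z)/4 + 9*cos(2*z)/4 + C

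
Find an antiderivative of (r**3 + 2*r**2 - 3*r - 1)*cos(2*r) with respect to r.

Use integration by parts with u = r**3 + 2*r**2 - 3*r - 1, dv = cos(2*r) dr, so v = sin(2*r)/2.
Apply parts 3 times (tabular method): alternate signs, differentiate u down to 0, integrate dv up.

r**3*sin(2*r)/2 + r**2*sin(2*r) + 3*r**2*cos(2*r)/4 - 9*r*sin(2*r)/4 + r*cos(2*r) - sin(2*r) - 9*cos(2*r)/8 + C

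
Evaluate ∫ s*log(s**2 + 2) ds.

s**2*log(s**2 + 2)/2 - s**2/2 + log(s**2 + 2) + C

Let u = s**2 + 2, so du = (2*s) ds.
The integral becomes (1/2)·∫ log(u) du; integrate by parts with u′=log(u), dv′=du.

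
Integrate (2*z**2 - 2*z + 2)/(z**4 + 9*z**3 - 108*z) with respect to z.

Factor the denominator: z*(z - 3)*(z + 6)**2.
Partial-fraction decomposition: -19/(486*(z + 6)) + 43/(27*(z + 6)**2) + 14/(243*(z - 3)) - 1/(54*z).
Integrate each term; A/(z−a) gives A·log|z−a|; A/(z−a)² gives −A/(z−a).

-log(z)/54 + 14*log(z - 3)/243 - 19*log(z + 6)/486 - 43/(27*z + 162) + C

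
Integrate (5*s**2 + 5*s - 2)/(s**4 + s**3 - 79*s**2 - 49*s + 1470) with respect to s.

139*log(s - 7)/182 - 37*log(s - 5)/66 + 148*log(s + 6)/143 - 26*log(s + 7)/21 + C

Factor the denominator: (s - 7)*(s - 5)*(s + 6)*(s + 7).
Partial-fraction decomposition: -26/(21*(s + 7)) + 148/(143*(s + 6)) - 37/(66*(s - 5)) + 139/(182*(s - 7)).
Integrate each term: A/(s−a) contributes A·log|s−a|.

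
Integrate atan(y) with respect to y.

y*atan(y) - log(y**2 + 1)/2 + C

Use integration by parts with u = arctan(y), dv = dy.
Then du = 1/(y**2 + 1) dy.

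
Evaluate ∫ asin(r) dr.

Use integration by parts with u = arcsin(r), dv = dr.
Then du = 1/sqrt(-r**2 + 1) dr.

r*asin(r) + sqrt(-r**2 + 1) + C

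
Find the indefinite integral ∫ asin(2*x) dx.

Use integration by parts with u = arcsin(2*x), dv = dx.
Then du = 2/sqrt(-4*x**2 + 1) dx.

x*asin(2*x) + sqrt(-4*x**2 + 1)/2 + C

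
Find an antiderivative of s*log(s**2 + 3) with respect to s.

s**2*log(s**2 + 3)/2 - s**2/2 + 3*log(s**2 + 3)/2 + C

Let u = s**2 + 3, so du = (2*s) ds.
The integral becomes (1/2)·∫ log(u) du; integrate by parts with u′=log(u), dv′=du.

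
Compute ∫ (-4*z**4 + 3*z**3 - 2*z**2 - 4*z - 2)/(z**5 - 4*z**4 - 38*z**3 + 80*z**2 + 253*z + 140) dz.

Factor the denominator: (z - 7)*(z - 4)*(z + 1)**2*(z + 5).
Partial-fraction decomposition: -323/(192*(z + 5)) + 979/(6400*(z + 1)) - 7/(160*(z + 1)**2) + 98/(75*(z - 4)) - 967/(256*(z - 7)).
Integrate each term; A/(z−a) gives A·log|z−a|; A/(z−a)² gives −A/(z−a).

-967*log(z - 7)/256 + 98*log(z - 4)/75 + 979*log(z + 1)/6400 - 323*log(z + 5)/192 + 7/(160*z + 160) + C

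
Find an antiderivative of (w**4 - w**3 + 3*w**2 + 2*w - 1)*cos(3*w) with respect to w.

Use integration by parts with u = w**4 - w**3 + 3*w**2 + 2*w - 1, dv = cos(3*w) dw, so v = sin(3*w)/3.
Apply parts 4 times (tabular method): alternate signs, differentiate u down to 0, integrate dv up.

w**4*sin(3*w)/3 - w**3*sin(3*w)/3 + 4*w**3*cos(3*w)/9 + 5*w**2*sin(3*w)/9 - w**2*cos(3*w)/3 + 8*w*sin(3*w)/9 + 10*w*cos(3*w)/27 - 37*sin(3*w)/81 + 8*cos(3*w)/27 + C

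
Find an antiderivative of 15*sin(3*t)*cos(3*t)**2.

Let u = cos(3*t), so du = (-3*sin(3*t)) dt.
Rewriting, the integral becomes -5·∫ u^2 du = -5·u^3/3.
Substituting back, u = cos(3*t).

-5*cos(3*t)**3/3 + C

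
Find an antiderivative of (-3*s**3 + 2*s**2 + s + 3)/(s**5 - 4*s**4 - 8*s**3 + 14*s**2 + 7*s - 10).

-317*log(s - 5)/672 + 23*log(s - 1)/96 - 7*log(s + 1)/24 + 11*log(s + 2)/21 + 1/(8*s - 8) + C

Factor the denominator: (s - 5)*(s - 1)**2*(s + 1)*(s + 2).
Partial-fraction decomposition: 11/(21*(s + 2)) - 7/(24*(s + 1)) + 23/(96*(s - 1)) - 1/(8*(s - 1)**2) - 317/(672*(s - 5)).
Integrate each term; A/(s−a) gives A·log|s−a|; A/(s−a)² gives −A/(s−a).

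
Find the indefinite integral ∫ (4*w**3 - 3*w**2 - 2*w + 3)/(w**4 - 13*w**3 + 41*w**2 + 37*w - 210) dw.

607*log(w - 7)/36 - 209*log(w - 5)/14 + 39*log(w - 3)/20 + 37*log(w + 2)/315 + C

Factor the denominator: (w - 7)*(w - 5)*(w - 3)*(w + 2).
Partial-fraction decomposition: 37/(315*(w + 2)) + 39/(20*(w - 3)) - 209/(14*(w - 5)) + 607/(36*(w - 7)).
Integrate each term: A/(w−a) contributes A·log|w−a|.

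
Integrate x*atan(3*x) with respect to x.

Use integration by parts with u = arctan(3*x), dv = x dx.
Then du = 3/(9*x**2 + 1) dx.

x**2*atan(3*x)/2 - x/6 + atan(3*x)/18 + C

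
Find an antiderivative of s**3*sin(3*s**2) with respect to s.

-s**2*cos(3*s**2)/6 + sin(3*s**2)/18 + C

Let u = s², du = 2s ds; rewrite as (1/2)∫ u^1·sin(3u) du.
Now integrate by parts 1 time.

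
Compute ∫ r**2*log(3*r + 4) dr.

r**3*log(3*r + 4)/3 - r**3/9 + 2*r**2/9 - 16*r/27 + 64*log(3*r + 4)/81 + C

Use integration by parts with u = log(3*r + 4), dv = r**2 dr.
Then du = 3/(3*r + 4) dr and v = r**3/3.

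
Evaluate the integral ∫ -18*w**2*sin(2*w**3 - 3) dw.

Let u = 2*w**3 - 3, so du = (6*w**2) dw.
Rewriting, the integral becomes -3·∫ sin(u) du = -3·-cos(u).
Substituting back, u = 2*w**3 - 3.

3*cos(2*w**3 - 3) + C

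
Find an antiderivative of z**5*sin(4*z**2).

-z**4*cos(4*z**2)/8 + z**2*sin(4*z**2)/16 + cos(4*z**2)/64 + C

Let u = z², du = 2z dz; rewrite as (1/2)∫ u^2·sin(4u) du.
Now integrate by parts 2 times.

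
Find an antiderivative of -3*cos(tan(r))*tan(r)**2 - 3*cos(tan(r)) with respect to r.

-3*sin(tan(r)) + C

Let u = tan(r), so du = (tan(r)**2 + 1) dr.
Rewriting, the integral becomes -3·∫ cos(u) du = -3·sin(u).
Substituting back, u = tan(r).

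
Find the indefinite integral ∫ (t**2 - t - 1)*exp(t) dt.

(t**2 - 3*t + 2)*exp(t) + C

Use integration by parts with u = t**2 - t - 1, dv = exp(t) dt, so v = exp(t).
Apply parts 2 times (tabular method): alternate signs, differentiate u down to 0, integrate dv up.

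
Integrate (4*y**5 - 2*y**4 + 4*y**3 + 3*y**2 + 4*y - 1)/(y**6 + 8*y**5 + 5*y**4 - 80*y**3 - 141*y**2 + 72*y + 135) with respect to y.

Factor the denominator: (y - 3)*(y - 1)*(y + 1)*(y + 3)**2*(y + 5).
Partial-fraction decomposition: 1183/(64*(y + 5)) - 4255/(288*(y + 3)) + 307/(24*(y + 3)**2) - 3/(32*(y + 1)) - 1/(32*(y - 1)) + 239/(576*(y - 3)).
Integrate each term; A/(y−a) gives A·log|y−a|; A/(y−a)² gives −A/(y−a).

239*log(y - 3)/576 - log(y - 1)/32 - 3*log(y + 1)/32 - 4255*log(y + 3)/288 + 1183*log(y + 5)/64 - 307/(24*y + 72) + C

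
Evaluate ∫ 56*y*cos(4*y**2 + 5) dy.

Let u = 4*y**2 + 5, so du = (8*y) dy.
Rewriting, the integral becomes 7·∫ cos(u) du = 7·sin(u).
Substituting back, u = 4*y**2 + 5.

7*sin(4*y**2 + 5) + C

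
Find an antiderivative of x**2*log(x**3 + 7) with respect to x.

Let u = x**3 + 7, so du = (3*x**2) dx.
The integral becomes (1/3)·∫ log(u) du; integrate by parts with u′=log(u), dv′=du.

x**3*log(x**3 + 7)/3 - x**3/3 + 7*log(x**3 + 7)/3 + C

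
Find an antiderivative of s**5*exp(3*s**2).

(9*s**4 - 6*s**2 + 2)*exp(3*s**2)/54 + C

Let u = s², du = 2s ds; rewrite as (1/2)∫ u^2·exp(3u) du.
Now integrate by parts 2 times.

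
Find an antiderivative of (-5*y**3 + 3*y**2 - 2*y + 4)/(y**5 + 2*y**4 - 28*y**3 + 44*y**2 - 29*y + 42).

-11*log(y - 3)/10 + 28*log(y - 2)/45 + 94*log(y + 7)/225 + 3*log(y**2 + 1)/100 - atan(y)/50 + C

Factor the denominator: (y - 3)*(y - 2)*(y + 7)*(y**2 + 1).
Partial-fraction decomposition: (3*y - 1)/(50*(y**2 + 1)) + 94/(225*(y + 7)) + 28/(45*(y - 2)) - 11/(10*(y - 3)).
Integrate each term; A/(y−a) gives A·log|y−a|; the (By+D)/(y²+p²) term gives a log and an atan.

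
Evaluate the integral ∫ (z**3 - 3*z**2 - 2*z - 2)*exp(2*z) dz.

Use integration by parts with u = z**3 - 3*z**2 - 2*z - 2, dv = exp(2*z) dz, so v = exp(2*z)/2.
Apply parts 3 times (tabular method): alternate signs, differentiate u down to 0, integrate dv up.

(4*z**3 - 18*z**2 + 10*z - 13)*exp(2*z)/8 + C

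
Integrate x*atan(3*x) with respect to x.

x**2*atan(3*x)/2 - x/6 + atan(3*x)/18 + C

Use integration by parts with u = arctan(3*x), dv = x dx.
Then du = 3/(9*x**2 + 1) dx.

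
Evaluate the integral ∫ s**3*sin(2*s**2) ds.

-s**2*cos(2*s**2)/4 + sin(2*s**2)/8 + C

Let u = s², du = 2s ds; rewrite as (1/2)∫ u^1·sin(2u) du.
Now integrate by parts 1 time.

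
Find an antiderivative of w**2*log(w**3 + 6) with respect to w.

Let u = w**3 + 6, so du = (3*w**2) dw.
The integral becomes (1/3)·∫ log(u) du; integrate by parts with u′=log(u), dv′=du.

w**3*log(w**3 + 6)/3 - w**3/3 + 2*log(w**3 + 6) + C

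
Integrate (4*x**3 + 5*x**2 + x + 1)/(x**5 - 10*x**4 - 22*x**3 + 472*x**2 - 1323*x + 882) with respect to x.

Factor the denominator: (x - 7)*(x - 6)*(x - 3)*(x - 1)*(x + 7).
Partial-fraction decomposition: -1133/(14560*(x + 7)) - 11/(480*(x - 1)) + 157/(240*(x - 3)) - 1051/(195*(x - 6)) + 1625/(336*(x - 7)).
Integrate each term: A/(x−a) contributes A·log|x−a|.

1625*log(x - 7)/336 - 1051*log(x - 6)/195 + 157*log(x - 3)/240 - 11*log(x - 1)/480 - 1133*log(x + 7)/14560 + C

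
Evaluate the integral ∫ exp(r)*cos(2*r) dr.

2*exp(r)*sin(2*r)/5 + exp(r)*cos(2*r)/5 + C

Let I denote the integral. Integrate by parts with u = cos(2*r), dv = exp(r) dr, so v = exp(r): I = exp(r)*cos(2*r) + 2·∫ exp(r)*sin(2*r) dr.
Apply parts again with u = sin(2*r), dv = exp(r) dr: ∫ exp(r)*sin(2*r) dr = exp(r)*sin(2*r) − 2·I. Substituting back brings back I: I = 2*exp(r)*sin(2*r) + exp(r)*cos(2*r) − 4·I.
Solving for I: (1 + 4)·I equals the remaining terms, so I = (1/5)·(2*exp(r)*sin(2*r) + exp(r)*cos(2*r)).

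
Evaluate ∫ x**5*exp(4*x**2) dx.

(8*x**4 - 4*x**2 + 1)*exp(4*x**2)/64 + C

Let u = x², du = 2x dx; rewrite as (1/2)∫ u^2·exp(4u) du.
Now integrate by parts 2 times.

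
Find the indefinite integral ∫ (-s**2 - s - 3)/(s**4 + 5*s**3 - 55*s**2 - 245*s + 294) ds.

Factor the denominator: (s - 7)*(s - 1)*(s + 6)*(s + 7).
Partial-fraction decomposition: 45/(112*(s + 7)) - 33/(91*(s + 6)) + 5/(336*(s - 1)) - 59/(1092*(s - 7)).
Integrate each term: A/(s−a) contributes A·log|s−a|.

-59*log(s - 7)/1092 + 5*log(s - 1)/336 - 33*log(s + 6)/91 + 45*log(s + 7)/112 + C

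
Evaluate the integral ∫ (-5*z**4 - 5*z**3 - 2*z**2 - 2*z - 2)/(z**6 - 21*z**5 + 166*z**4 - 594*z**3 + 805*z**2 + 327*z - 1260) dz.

Factor the denominator: (z - 7)*(z - 5)*(z - 4)*(z - 3)**2*(z + 1).
Partial-fraction decomposition: 1/(1920*(z + 1)) + 769/(16*(z - 3)) + 283/(16*(z - 3)**2) - 1642/(15*(z - 4)) + 953/(12*(z - 5)) - 6917/(384*(z - 7)).
Integrate each term; A/(z−a) gives A·log|z−a|; A/(z−a)² gives −A/(z−a).

-6917*log(z - 7)/384 + 953*log(z - 5)/12 - 1642*log(z - 4)/15 + 769*log(z - 3)/16 + log(z + 1)/1920 - 283/(16*z - 48) + C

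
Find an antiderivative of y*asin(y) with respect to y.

Use integration by parts with u = arcsin(y), dv = y dy.
Then du = 1/sqrt(-y**2 + 1) dy.

y**2*asin(y)/2 + y*sqrt(-y**2 + 1)/4 - asin(y)/4 + C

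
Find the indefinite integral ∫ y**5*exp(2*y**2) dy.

Let u = y², du = 2y dy; rewrite as (1/2)∫ u^2·exp(2u) du.
Now integrate by parts 2 times.

(2*y**4 - 2*y**2 + 1)*exp(2*y**2)/8 + C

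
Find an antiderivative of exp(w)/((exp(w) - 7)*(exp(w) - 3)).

Let u = e^w, du = e^w dw.
The integral becomes ∫ du/((u-7)(u-3)); decompose into partial fractions.

log(exp(w) - 7)/4 - log(exp(w) - 3)/4 + C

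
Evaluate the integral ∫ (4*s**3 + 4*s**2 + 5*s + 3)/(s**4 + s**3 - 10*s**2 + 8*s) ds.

3*log(s)/8 + 61*log(s - 2)/12 - 16*log(s - 1)/5 + 209*log(s + 4)/120 + C

Factor the denominator: s*(s - 2)*(s - 1)*(s + 4).
Partial-fraction decomposition: 209/(120*(s + 4)) - 16/(5*(s - 1)) + 61/(12*(s - 2)) + 3/(8*s).
Integrate each term: A/(s−a) contributes A·log|s−a|.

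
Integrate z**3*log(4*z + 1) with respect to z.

Use integration by parts with u = log(4*z + 1), dv = z**3 dz.
Then du = 4/(4*z + 1) dz and v = z**4/4.

z**4*log(4*z + 1)/4 - z**4/16 + z**3/48 - z**2/128 + z/256 - log(4*z + 1)/1024 + C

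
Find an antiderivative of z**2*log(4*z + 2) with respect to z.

Use integration by parts with u = log(4*z + 2), dv = z**2 dz.
Then du = 4/(4*z + 2) dz and v = z**3/3.

z**3*log(4*z + 2)/3 - z**3/9 + z**2/12 - z/12 + log(2*z + 1)/24 + C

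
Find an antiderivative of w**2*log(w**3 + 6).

Let u = w**3 + 6, so du = (3*w**2) dw.
The integral becomes (1/3)·∫ log(u) du; integrate by parts with u′=log(u), dv′=du.

w**3*log(w**3 + 6)/3 - w**3/3 + 2*log(w**3 + 6) + C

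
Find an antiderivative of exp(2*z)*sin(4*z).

Let I denote the integral. Integrate by parts with u = sin(4*z), dv = exp(2*z) dz, so v = exp(2*z)/2: I = exp(2*z)*sin(4*z)/2 − 2·∫ exp(2*z)*cos(4*z) dz.
Apply parts again with u = cos(4*z), dv = exp(2*z) dz: ∫ exp(2*z)*cos(4*z) dz = exp(2*z)*cos(4*z)/2 + 2·I. Substituting back brings back I: I = exp(2*z)*sin(4*z)/2 - exp(2*z)*cos(4*z) − 4·I.
Solving for I: (1 + 4)·I equals the remaining terms, so I = (1/5)·(exp(2*z)*sin(4*z)/2 - exp(2*z)*cos(4*z)).

exp(2*z)*sin(4*z)/10 - exp(2*z)*cos(4*z)/5 + C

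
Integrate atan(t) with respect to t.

Use integration by parts with u = arctan(t), dv = dt.
Then du = 1/(t**2 + 1) dt.

t*atan(t) - log(t**2 + 1)/2 + C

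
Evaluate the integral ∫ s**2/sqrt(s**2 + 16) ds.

s*sqrt(s**2 + 16)/2 - 8*log(s + sqrt(s**2 + 16)) + C

Substitute s = 4·tan(θ), so ds = 4·sec(θ)^2 dθ and the radical becomes sqrt(s**2 + 16) = 4·sec(θ) by the Pythagorean identity.
Integrate the resulting trig expression in θ, then back-substitute tan(θ) = s/4, sec(θ) = sqrt(s**2 + 16)/4 (absorbing any constant into C).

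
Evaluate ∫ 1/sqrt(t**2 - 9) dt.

Substitute t = 3·sec(θ), so dt = 3·sec(θ)*tan(θ) dθ and the radical becomes sqrt(t**2 - 9) = 3·tan(θ) by the Pythagorean identity.
Integrate the resulting trig expression in θ, then back-substitute sec(θ) = t/3, tan(θ) = sqrt(t**2 - 9)/3 (absorbing any constant into C).

log(t + sqrt(t**2 - 9)) + C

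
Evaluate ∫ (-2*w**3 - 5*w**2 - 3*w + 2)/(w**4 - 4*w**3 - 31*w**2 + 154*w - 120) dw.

Factor the denominator: (w - 5)*(w - 4)*(w - 1)*(w + 6).
Partial-fraction decomposition: -136/(385*(w + 6)) - 2/(21*(w - 1)) + 109/(15*(w - 4)) - 97/(11*(w - 5)).
Integrate each term: A/(w−a) contributes A·log|w−a|.

-97*log(w - 5)/11 + 109*log(w - 4)/15 - 2*log(w - 1)/21 - 136*log(w + 6)/385 + C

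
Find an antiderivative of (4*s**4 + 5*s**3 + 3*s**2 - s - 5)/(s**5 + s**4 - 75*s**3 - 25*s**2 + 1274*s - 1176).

1909*log(s - 7)/546 - 461*log(s - 4)/330 + log(s - 1)/168 - 4213*log(s + 6)/910 + 4019*log(s + 7)/616 + C

Factor the denominator: (s - 7)*(s - 4)*(s - 1)*(s + 6)*(s + 7).
Partial-fraction decomposition: 4019/(616*(s + 7)) - 4213/(910*(s + 6)) + 1/(168*(s - 1)) - 461/(330*(s - 4)) + 1909/(546*(s - 7)).
Integrate each term: A/(s−a) contributes A·log|s−a|.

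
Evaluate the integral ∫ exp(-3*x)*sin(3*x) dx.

-exp(-3*x)*sin(3*x)/6 - exp(-3*x)*cos(3*x)/6 + C

Let I denote the integral. Integrate by parts with u = sin(3*x), dv = exp(-3*x) dx, so v = -exp(-3*x)/3: I = -exp(-3*x)*sin(3*x)/3 + ∫ exp(-3*x)*cos(3*x) dx.
Apply parts again with u = cos(3*x), dv = exp(-3*x) dx: ∫ exp(-3*x)*cos(3*x) dx = -exp(-3*x)*cos(3*x)/3 − I. Substituting back brings back I: I = -exp(-3*x)*sin(3*x)/3 - exp(-3*x)*cos(3*x)/3 − I.
Solving for I: (1 + 1)·I equals the remaining terms, so I = (1/2)·(-exp(-3*x)*sin(3*x)/3 - exp(-3*x)*cos(3*x)/3).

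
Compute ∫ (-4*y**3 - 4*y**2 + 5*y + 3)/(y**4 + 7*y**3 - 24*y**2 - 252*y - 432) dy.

Factor the denominator: (y - 6)*(y + 3)*(y + 4)*(y + 6).
Partial-fraction decomposition: -77/(8*(y + 6)) + 35/(4*(y + 4)) - 20/(9*(y + 3)) - 65/(72*(y - 6)).
Integrate each term: A/(y−a) contributes A·log|y−a|.

-65*log(y - 6)/72 - 20*log(y + 3)/9 + 35*log(y + 4)/4 - 77*log(y + 6)/8 + C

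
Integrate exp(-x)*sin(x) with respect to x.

-exp(-x)*sin(x)/2 - exp(-x)*cos(x)/2 + C

Let I denote the integral. Integrate by parts with u = sin(x), dv = exp(-x) dx, so v = -exp(-x): I = -exp(-x)*sin(x) + ∫ exp(-x)*cos(x) dx.
Apply parts again with u = cos(x), dv = exp(-x) dx: ∫ exp(-x)*cos(x) dx = -exp(-x)*cos(x) − I. Substituting back brings back I: I = -exp(-x)*sin(x) - exp(-x)*cos(x) − I.
Solving for I: (1 + 1)·I equals the remaining terms, so I = (1/2)·(-exp(-x)*sin(x) - exp(-x)*cos(x)).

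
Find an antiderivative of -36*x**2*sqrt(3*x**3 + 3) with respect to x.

Let u = 3*x**3 + 3, so du = (9*x**2) dx.
Rewriting, the integral becomes -4·∫ √u du = -4·(2/3)u^(3/2).
Substituting back, u = 3*x**3 + 3.

-8*(3*x**3 + 3)**(3/2)/3 + C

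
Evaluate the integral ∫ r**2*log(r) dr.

Use integration by parts with u = log(r), dv = r**2 dr.
Then du = 1/r dr and v = r**3/3.

r**3*log(r)/3 - r**3/9 + C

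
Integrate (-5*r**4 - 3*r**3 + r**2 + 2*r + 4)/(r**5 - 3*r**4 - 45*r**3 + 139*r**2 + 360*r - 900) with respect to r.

Factor the denominator: (r - 5)**2*(r - 2)*(r + 3)*(r + 6).
Partial-fraction decomposition: -1451/(726*(r + 6)) + 317/(960*(r + 3)) - 23/(90*(r - 2)) - 214387/(69696*(r - 5)) - 3461/(264*(r - 5)**2).
Integrate each term; A/(r−a) gives A·log|r−a|; A/(r−a)² gives −A/(r−a).

-214387*log(r - 5)/69696 - 23*log(r - 2)/90 + 317*log(r + 3)/960 - 1451*log(r + 6)/726 + 3461/(264*r - 1320) + C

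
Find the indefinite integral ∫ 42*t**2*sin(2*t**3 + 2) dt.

Let u = 2*t**3 + 2, so du = (6*t**2) dt.
Rewriting, the integral becomes 7·∫ sin(u) du = 7·-cos(u).
Substituting back, u = 2*t**3 + 2.

-7*cos(2*t**3 + 2) + C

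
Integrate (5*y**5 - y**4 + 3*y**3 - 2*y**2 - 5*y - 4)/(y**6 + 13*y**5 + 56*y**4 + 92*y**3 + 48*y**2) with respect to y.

log(y)/18 - 2*log(y + 1)/3 + 101*log(y + 2)/16 - 349*log(y + 4)/12 + 4087*log(y + 6)/144 + 1/(12*y) + C

Factor the denominator: y**2*(y + 1)*(y + 2)*(y + 4)*(y + 6).
Partial-fraction decomposition: 4087/(144*(y + 6)) - 349/(12*(y + 4)) + 101/(16*(y + 2)) - 2/(3*(y + 1)) + 1/(18*y) - 1/(12*y**2).
Integrate each term; A/(y−a) gives A·log|y−a|; A/(y−a)² gives −A/(y−a).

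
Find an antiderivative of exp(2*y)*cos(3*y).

Let I denote the integral. Integrate by parts with u = cos(3*y), dv = exp(2*y) dy, so v = exp(2*y)/2: I = exp(2*y)*cos(3*y)/2 + (3/2)·∫ exp(2*y)*sin(3*y) dy.
Apply parts again with u = sin(3*y), dv = exp(2*y) dy: ∫ exp(2*y)*sin(3*y) dy = exp(2*y)*sin(3*y)/2 − (3/2)·I. Substituting back brings back I: I = 3*exp(2*y)*sin(3*y)/4 + exp(2*y)*cos(3*y)/2 − (9/4)·I.
Solving for I: (1 + 9/4)·I equals the remaining terms, so I = (4/13)·(3*exp(2*y)*sin(3*y)/4 + exp(2*y)*cos(3*y)/2).

3*exp(2*y)*sin(3*y)/13 + 2*exp(2*y)*cos(3*y)/13 + C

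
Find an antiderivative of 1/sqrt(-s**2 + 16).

Substitute s = 4·sin(θ), so ds = 4·cos(θ) dθ and the radical becomes sqrt(-s**2 + 16) = 4·cos(θ) by the Pythagorean identity.
Integrate the resulting trig expression in θ, then back-substitute θ = asin(s/4), sin(θ) = s/4, cos(θ) = sqrt(-s**2 + 16)/4 (absorbing any constant into C).

asin(s/4) + C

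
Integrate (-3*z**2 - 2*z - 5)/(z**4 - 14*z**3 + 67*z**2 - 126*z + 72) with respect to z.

Factor the denominator: (z - 6)*(z - 4)*(z - 3)*(z - 1).
Partial-fraction decomposition: 1/(3*(z - 1)) - 19/(3*(z - 3)) + 61/(6*(z - 4)) - 25/(6*(z - 6)).
Integrate each term: A/(z−a) contributes A·log|z−a|.

-25*log(z - 6)/6 + 61*log(z - 4)/6 - 19*log(z - 3)/3 + log(z - 1)/3 + C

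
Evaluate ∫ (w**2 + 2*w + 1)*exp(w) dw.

Use integration by parts with u = w**2 + 2*w + 1, dv = exp(w) dw, so v = exp(w).
Apply parts 2 times (tabular method): alternate signs, differentiate u down to 0, integrate dv up.

(w**2 + 1)*exp(w) + C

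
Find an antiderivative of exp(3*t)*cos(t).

exp(3*t)*sin(t)/10 + 3*exp(3*t)*cos(t)/10 + C

Let I denote the integral. Integrate by parts with u = cos(t), dv = exp(3*t) dt, so v = exp(3*t)/3: I = exp(3*t)*cos(t)/3 + (1/3)·∫ exp(3*t)*sin(t) dt.
Apply parts again with u = sin(t), dv = exp(3*t) dt: ∫ exp(3*t)*sin(t) dt = exp(3*t)*sin(t)/3 − (1/3)·I. Substituting back brings back I: I = exp(3*t)*sin(t)/9 + exp(3*t)*cos(t)/3 − (1/9)·I.
Solving for I: (1 + 1/9)·I equals the remaining terms, so I = (9/10)·(exp(3*t)*sin(t)/9 + exp(3*t)*cos(t)/3).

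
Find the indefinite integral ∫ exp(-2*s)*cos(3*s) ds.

Let I denote the integral. Integrate by parts with u = cos(3*s), dv = exp(-2*s) ds, so v = -exp(-2*s)/2: I = -exp(-2*s)*cos(3*s)/2 − (3/2)·∫ exp(-2*s)*sin(3*s) ds.
Apply parts again with u = sin(3*s), dv = exp(-2*s) ds: ∫ exp(-2*s)*sin(3*s) ds = -exp(-2*s)*sin(3*s)/2 + (3/2)·I. Substituting back brings back I: I = 3*exp(-2*s)*sin(3*s)/4 - exp(-2*s)*cos(3*s)/2 − (9/4)·I.
Solving for I: (1 + 9/4)·I equals the remaining terms, so I = (4/13)·(3*exp(-2*s)*sin(3*s)/4 - exp(-2*s)*cos(3*s)/2).

3*exp(-2*s)*sin(3*s)/13 - 2*exp(-2*s)*cos(3*s)/13 + C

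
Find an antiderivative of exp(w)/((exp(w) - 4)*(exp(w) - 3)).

Let u = e^w, du = e^w dw.
The integral becomes ∫ du/((u-3)(u-4)); decompose into partial fractions.

log(exp(w) - 4) - log(exp(w) - 3) + C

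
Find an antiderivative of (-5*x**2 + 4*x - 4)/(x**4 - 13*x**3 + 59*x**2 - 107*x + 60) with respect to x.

-109*log(x - 5)/8 + 68*log(x - 4)/3 - 37*log(x - 3)/4 + 5*log(x - 1)/24 + C

Factor the denominator: (x - 5)*(x - 4)*(x - 3)*(x - 1).
Partial-fraction decomposition: 5/(24*(x - 1)) - 37/(4*(x - 3)) + 68/(3*(x - 4)) - 109/(8*(x - 5)).
Integrate each term: A/(x−a) contributes A·log|x−a|.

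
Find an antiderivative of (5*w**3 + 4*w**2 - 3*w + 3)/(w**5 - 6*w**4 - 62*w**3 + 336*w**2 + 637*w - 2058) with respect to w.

Factor the denominator: (w - 7)**2*(w - 2)*(w + 3)*(w + 7).
Partial-fraction decomposition: -1495/(7056*(w + 7)) + 87/(2000*(w + 3)) + 53/(1125*(w - 2)) + 2971/(24500*(w - 7)) + 1893/(700*(w - 7)**2).
Integrate each term; A/(w−a) gives A·log|w−a|; A/(w−a)² gives −A/(w−a).

2971*log(w - 7)/24500 + 53*log(w - 2)/1125 + 87*log(w + 3)/2000 - 1495*log(w + 7)/7056 - 1893/(700*w - 4900) + C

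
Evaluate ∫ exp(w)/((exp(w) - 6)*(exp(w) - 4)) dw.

log(exp(w) - 6)/2 - log(exp(w) - 4)/2 + C

Let u = e^w, du = e^w dw.
The integral becomes ∫ du/((u-4)(u-6)); decompose into partial fractions.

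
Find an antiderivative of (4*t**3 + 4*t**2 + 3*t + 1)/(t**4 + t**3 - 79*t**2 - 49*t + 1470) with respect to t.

Factor the denominator: (t - 7)*(t - 5)*(t + 6)*(t + 7).
Partial-fraction decomposition: 299/(42*(t + 7)) - 67/(13*(t + 6)) - 7/(3*(t - 5)) + 795/(182*(t - 7)).
Integrate each term: A/(t−a) contributes A·log|t−a|.

795*log(t - 7)/182 - 7*log(t - 5)/3 - 67*log(t + 6)/13 + 299*log(t + 7)/42 + C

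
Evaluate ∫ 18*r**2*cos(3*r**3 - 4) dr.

Let u = 3*r**3 - 4, so du = (9*r**2) dr.
Rewriting, the integral becomes 2·∫ cos(u) du = 2·sin(u).
Substituting back, u = 3*r**3 - 4.

2*sin(3*r**3 - 4) + C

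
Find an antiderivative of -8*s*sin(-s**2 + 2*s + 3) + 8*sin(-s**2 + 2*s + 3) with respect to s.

-4*cos(-s**2 + 2*s + 3) + C

Let u = s**2 - 2*s - 3, so du = (2*s - 2) ds.
Rewriting, the integral becomes 4·∫ sin(u) du = 4·-cos(u).
Substituting back, u = s**2 - 2*s - 3.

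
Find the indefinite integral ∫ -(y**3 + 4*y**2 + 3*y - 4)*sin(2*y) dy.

y**3*cos(2*y)/2 - 3*y**2*sin(2*y)/4 + 2*y**2*cos(2*y) - 2*y*sin(2*y) + 3*y*cos(2*y)/4 - 3*sin(2*y)/8 - 3*cos(2*y) + C

Use integration by parts with u = y**3 + 4*y**2 + 3*y - 4, dv = -sin(2*y) dy, so v = cos(2*y)/2.
Apply parts 3 times (tabular method): alternate signs, differentiate u down to 0, integrate dv up.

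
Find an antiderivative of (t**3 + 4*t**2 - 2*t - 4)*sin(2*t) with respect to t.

-t**3*cos(2*t)/2 + 3*t**2*sin(2*t)/4 - 2*t**2*cos(2*t) + 2*t*sin(2*t) + 7*t*cos(2*t)/4 - 7*sin(2*t)/8 + 3*cos(2*t) + C

Use integration by parts with u = t**3 + 4*t**2 - 2*t - 4, dv = sin(2*t) dt, so v = -cos(2*t)/2.
Apply parts 3 times (tabular method): alternate signs, differentiate u down to 0, integrate dv up.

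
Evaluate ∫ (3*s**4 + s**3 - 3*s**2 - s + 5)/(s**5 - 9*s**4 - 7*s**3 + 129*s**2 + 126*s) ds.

Factor the denominator: s*(s - 7)*(s - 6)*(s + 1)*(s + 3).
Partial-fraction decomposition: 197/(540*(s + 3)) - 5/(112*(s + 1)) - 3995/(378*(s - 6)) + 7397/(560*(s - 7)) + 5/(126*s).
Integrate each term: A/(s−a) contributes A·log|s−a|.

5*log(s)/126 + 7397*log(s - 7)/560 - 3995*log(s - 6)/378 - 5*log(s + 1)/112 + 197*log(s + 3)/540 + C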